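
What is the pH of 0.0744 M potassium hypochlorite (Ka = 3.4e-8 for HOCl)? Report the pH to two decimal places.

pH = 10.17

OCl- is the conjugate base of the weak acid HOCl.
Kb = Kw/Ka = 1.0×10^-14 / 3.4 × 10^-8 = 2.94 × 10^-7
From the ICE table, Kb = [OH-]²/(0.0744 − [OH-]) = 2.94 × 10^-7.
Since Kb ≪ C₀, [OH-] ≈ √(Kb·C₀) = 1.48 × 10^-4 M.
([OH-]/C₀ = 0.2% < 5%, so the approximation holds.)
pOH = 3.83, so pH = 14.00 − pOH = 10.17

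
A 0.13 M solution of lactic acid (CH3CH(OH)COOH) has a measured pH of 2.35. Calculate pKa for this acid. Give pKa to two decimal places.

[H+] = 10^(-2.35) = 4.47 × 10^-3 M
At equilibrium [HA] = 0.13 − 4.47 × 10^-3 = 1.26 × 10^-1 M
Ka = [H+][A-]/[HA] = (4.47 × 10^-3)² / 1.26 × 10^-1 = 1.59 × 10^-4
pKa = -log(1.59 × 10^-4) = 3.80

pKa = 3.80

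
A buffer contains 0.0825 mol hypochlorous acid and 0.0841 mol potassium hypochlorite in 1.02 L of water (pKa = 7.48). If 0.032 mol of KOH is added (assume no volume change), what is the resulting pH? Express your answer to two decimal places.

pH = 7.84

After neutralization: n(HOCl) = 0.0505 mol, n(OCl-) = 0.116 mol.
Henderson–Hasselbalch with mole ratio 0.116/0.0505: pH = 7.48 + (+0.361)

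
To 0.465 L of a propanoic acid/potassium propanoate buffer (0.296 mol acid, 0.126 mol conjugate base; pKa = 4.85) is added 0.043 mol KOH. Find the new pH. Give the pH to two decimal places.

pH = 4.67

After neutralization: n(CH3CH2COOH) = 0.253 mol, n(CH3CH2COO-) = 0.169 mol.
pH = pKa + log([A⁻]/[HA]) = 4.85 + log(0.169/0.253) = 4.85 -0.175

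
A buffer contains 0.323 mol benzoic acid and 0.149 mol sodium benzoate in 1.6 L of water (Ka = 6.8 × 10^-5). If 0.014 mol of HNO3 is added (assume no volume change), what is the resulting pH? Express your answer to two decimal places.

pH = 3.77

Added H+ converts C6H5COO- to C6H5COOH: C6H5COOH → 0.337 mol, C6H5COO- → 0.135 mol.
pKa = −log(6.8 × 10^-5) = 4.167
pH = pKa + log(n_C6H5COO-/n_C6H5COOH) = 4.167 + log(0.135/0.337) = 4.167 + (-0.397)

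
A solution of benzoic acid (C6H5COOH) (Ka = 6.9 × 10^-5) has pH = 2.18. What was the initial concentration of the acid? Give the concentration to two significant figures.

[H+] = 10^(-2.18) = 6.61 × 10^-3 M = x
Ka = x²/(C₀ − x) ⇒ C₀ = x + x²/Ka
C₀ = 6.61 × 10^-3 + (6.61 × 10^-3)²/(6.9 × 10^-5) = 6.40 × 10^-1 M

C₀ = 6.4 × 10^-1 M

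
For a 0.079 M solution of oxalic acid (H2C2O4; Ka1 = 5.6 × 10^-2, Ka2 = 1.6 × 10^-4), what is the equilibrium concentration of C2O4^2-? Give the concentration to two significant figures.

First ionization gives [H+] ≈ [HC2O4-] = 4.42 × 10^-2 M.
Second step: Ka2 = [H+][C2O4^2-]/[HC2O4-] ≈ [C2O4^2-] (since [H+] ≈ [HC2O4-]).
So [C2O4^2-] ≈ Ka2.

1.6 × 10^-4 M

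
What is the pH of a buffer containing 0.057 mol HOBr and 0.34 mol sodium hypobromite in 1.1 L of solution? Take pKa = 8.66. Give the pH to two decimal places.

Using pH = pKa + log([base]/[acid]) with [base]/[acid] = 0.34/0.057:
pH = 8.66 + (+0.776) = 9.44

pH = 9.44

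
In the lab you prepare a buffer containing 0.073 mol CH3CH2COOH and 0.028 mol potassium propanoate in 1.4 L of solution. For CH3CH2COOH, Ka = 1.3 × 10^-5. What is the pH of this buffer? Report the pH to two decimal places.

pKa = −log(1.3 × 10^-5) = 4.886
pH = pKa + log([A⁻]/[HA]) = 4.886 + log(0.028/0.073)
pH = 4.886 + (-0.416) = 4.47

pH = 4.47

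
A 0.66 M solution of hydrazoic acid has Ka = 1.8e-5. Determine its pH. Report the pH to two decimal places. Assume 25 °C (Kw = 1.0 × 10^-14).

HN3 ⇌ N3- + H+
Ka = x²/(0.66 − x) = 1.8 × 10^-5
Assume x ≪ 0.66: x ≈ √(1.8 × 10^-5 × 0.66) = 3.45 × 10^-3 M
Check: 0.52% ionized — well under 5%, approximation valid.
pH = −log(3.45 × 10^-3) = 2.46

pH = 2.46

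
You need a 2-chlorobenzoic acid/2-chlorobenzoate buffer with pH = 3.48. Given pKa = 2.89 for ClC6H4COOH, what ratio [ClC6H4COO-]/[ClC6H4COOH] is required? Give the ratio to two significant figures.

pH = pKa + log(r) ⇒ log(r) = 3.48 − 2.89 = +0.59
r = [ClC6H4COO-]/[ClC6H4COOH] = 10^(+0.59) = 3.89

ratio = 3.9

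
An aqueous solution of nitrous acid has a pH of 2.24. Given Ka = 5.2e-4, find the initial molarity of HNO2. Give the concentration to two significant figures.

[H+] = 10^(-2.24) = 5.75 × 10^-3 M = x
Ka = x²/(C₀ − x) ⇒ C₀ = x + x²/Ka
C₀ = 5.75 × 10^-3 + (5.75 × 10^-3)²/(5.2 × 10^-4) = 6.93 × 10^-2 M

C₀ = 6.9 × 10^-2 M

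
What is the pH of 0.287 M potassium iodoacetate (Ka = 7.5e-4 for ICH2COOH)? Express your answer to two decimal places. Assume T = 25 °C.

pH = 8.29

ICH2COO- is the conjugate base of the weak acid ICH2COOH.
Kb = Kw/Ka = 1.0×10^-14 / 7.5 × 10^-4 = 1.33 × 10^-11
Kb = x²/(0.287 − x) = 1.33 × 10^-11
Neglecting x in the denominator: x = √(1.33 × 10^-11 × 0.287) = 1.95 × 10^-6 M
Check: 0.00068% ionized — well under 5%, approximation valid.
pOH = −log(1.95 × 10^-6) = 5.71; pH = 14.00 − 5.71 = 8.29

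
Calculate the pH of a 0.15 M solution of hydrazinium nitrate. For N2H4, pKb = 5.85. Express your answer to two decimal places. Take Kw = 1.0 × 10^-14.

N2H5+ is the conjugate acid of the weak base N2H4.
Kb = 10^(−5.85) = 1.41 × 10^-6
Ka = Kw/Kb = 1.0×10^-14 / 1.41 × 10^-6 = 7.09 × 10^-9
Ka = [H+]²/(0.15 − [H+]) = 7.09 × 10^-9
Neglecting [H+] in the denominator: [H+] = √(7.09 × 10^-9 × 0.15) = 3.26 × 10^-5 M
Check: 0.022% ionized — well under 5%, approximation valid.
pH = −log[H+] = −log(3.26 × 10^-5) = 4.49

pH = 4.49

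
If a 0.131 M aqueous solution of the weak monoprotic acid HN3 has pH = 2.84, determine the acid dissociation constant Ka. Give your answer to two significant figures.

[H+] = 10^(-2.84) = 1.45 × 10^-3 M
At equilibrium [HA] = 0.131 − 1.45 × 10^-3 = 1.30 × 10^-1 M
Ka = [H+][A-]/[HA] = (1.45 × 10^-3)² / 1.30 × 10^-1 = 1.6 × 10^-5

Ka = 1.6 × 10^-5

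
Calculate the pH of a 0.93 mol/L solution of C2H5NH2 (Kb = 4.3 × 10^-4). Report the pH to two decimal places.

C2H5NH2 + H2O ⇌ C2H5NH3+ + OH-
Let x = [OH-] at equilibrium. Kb = x²/(0.93 − x).
Assume x ≪ 0.93: x ≈ √(4.3 × 10^-4 × 0.93) = 2.00 × 10^-2 M
pOH = −log(2.00 × 10^-2) = 1.70; pH = 14.00 − 1.70 = 12.30

pH = 12.30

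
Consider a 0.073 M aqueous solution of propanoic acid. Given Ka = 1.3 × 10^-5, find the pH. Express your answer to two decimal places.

pH = 3.01

CH3CH2COOH ⇌ CH3CH2COO- + H+
Let x = [H+] at equilibrium. Ka = x²/(0.073 − x).
Since Ka ≪ C₀, x ≈ √(Ka·C₀) = 9.74 × 10^-4 M.
pH = −log[H+] = −log(9.74 × 10^-4) = 3.01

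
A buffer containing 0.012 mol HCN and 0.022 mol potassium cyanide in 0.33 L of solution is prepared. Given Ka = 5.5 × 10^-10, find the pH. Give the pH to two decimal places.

pH = 9.52

pKa = −log(5.5 × 10^-10) = 9.260
Using pH = pKa + log([base]/[acid]) with [base]/[acid] = 0.022/0.012:
pH = 9.260 + (+0.263) = 9.52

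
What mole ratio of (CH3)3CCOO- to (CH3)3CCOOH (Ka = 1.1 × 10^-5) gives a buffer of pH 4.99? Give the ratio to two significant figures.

ratio = 1.1

pKa = -log(1.1 × 10^-5) = 4.959
pH = pKa + log(r) ⇒ log(r) = 4.99 − 4.959 = +0.031
r = [(CH3)3CCOO-]/[(CH3)3CCOOH] = 10^(+0.031) = 1.07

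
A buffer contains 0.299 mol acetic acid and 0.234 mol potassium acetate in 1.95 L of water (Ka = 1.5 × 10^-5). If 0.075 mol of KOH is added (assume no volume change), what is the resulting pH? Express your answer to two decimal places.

OH- converts CH3COOH to CH3COO-: CH3COOH → 0.224 mol, CH3COO- → 0.309 mol.
pKa = −log(1.5 × 10^-5) = 4.824
pH = pKa + log(n_CH3COO-/n_CH3COOH) = 4.824 + log(0.309/0.224) = 4.824 + (+0.140)

pH = 4.96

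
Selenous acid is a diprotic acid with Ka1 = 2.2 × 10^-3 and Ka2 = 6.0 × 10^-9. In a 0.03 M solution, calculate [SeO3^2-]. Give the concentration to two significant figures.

First ionization gives [H+] ≈ [HSeO3-] = 7.10 × 10^-3 M.
Second step: Ka2 = [H+][SeO3^2-]/[HSeO3-] ≈ [SeO3^2-] (since [H+] ≈ [HSeO3-]).
So [SeO3^2-] ≈ Ka2.

6.0 × 10^-9 M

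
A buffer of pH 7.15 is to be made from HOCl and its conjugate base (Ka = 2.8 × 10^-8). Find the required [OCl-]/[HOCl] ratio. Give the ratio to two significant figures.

pKa = -log(2.8 × 10^-8) = 7.553
pH = pKa + log(r) ⇒ log(r) = 7.15 − 7.553 = -0.403
r = [OCl-]/[HOCl] = 10^(-0.403) = 0.395

ratio = 0.40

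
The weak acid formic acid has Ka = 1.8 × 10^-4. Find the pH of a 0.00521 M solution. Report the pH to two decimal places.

HCOOH ⇌ HCOO- + H+
From the ICE table, Ka = [H+]²/(0.00521 − [H+]) = 1.8 × 10^-4.
[H+] is not negligible relative to C₀; solve [H+]² + 0.00018·[H+] − 9.38e-07 = 0.
[H+] = [−0.00018 + √(0.00018² + 3.75e-06)]/2 = 8.83 × 10^-4 M
pH = −log[H+] = −log(8.83 × 10^-4) = 3.05

pH = 3.05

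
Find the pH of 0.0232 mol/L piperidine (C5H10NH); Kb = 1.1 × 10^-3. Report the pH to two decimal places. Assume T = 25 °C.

C5H10NH + H2O ⇌ C5H10NH2+ + OH-
Let x = [OH-] at equilibrium. Kb = x²/(0.0232 − x).
x is not negligible relative to C₀; solve x² + 0.0011·x − 2.55e-05 = 0.
x = [−0.0011 + √(0.0011² + 0.000102)]/2 = 4.53 × 10^-3 M
pOH = −log(4.53 × 10^-3) = 2.34; pH = 14.00 − 2.34 = 11.66

pH = 11.66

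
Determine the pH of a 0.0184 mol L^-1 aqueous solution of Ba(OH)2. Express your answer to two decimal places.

pH = 12.57

Ba(OH)2 is a strong base (each formula unit releases 2 OH-); [OH-] = 0.0368 M.
pOH = -log(0.0368) = 1.43
pH = 14.00 - 1.43 = 12.57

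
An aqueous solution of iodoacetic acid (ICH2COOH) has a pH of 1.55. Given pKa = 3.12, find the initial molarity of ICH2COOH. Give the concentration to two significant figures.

C₀ = 1.1 M

[H+] = 10^(-1.55) = 2.82 × 10^-2 M = x
Ka = 10^(−3.12) = 7.59 × 10^-4
Ka = x²/(C₀ − x) ⇒ C₀ = x + x²/Ka
C₀ = 2.82 × 10^-2 + (2.82 × 10^-2)²/(7.59 × 10^-4) = 1.08 M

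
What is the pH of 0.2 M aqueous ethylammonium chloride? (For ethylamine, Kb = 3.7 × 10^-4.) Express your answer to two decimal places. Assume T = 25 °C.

C2H5NH3+ is the conjugate acid of the weak base C2H5NH2.
Ka = Kw/Kb = 1.0×10^-14 / 3.7 × 10^-4 = 2.70 × 10^-11
Ka = [H+]²/(0.2 − [H+]) = 2.70 × 10^-11
Neglecting [H+] in the denominator: [H+] = √(2.70 × 10^-11 × 0.2) = 2.32 × 10^-6 M
pH = −log[H+] = −log(2.32 × 10^-6) = 5.63

pH = 5.63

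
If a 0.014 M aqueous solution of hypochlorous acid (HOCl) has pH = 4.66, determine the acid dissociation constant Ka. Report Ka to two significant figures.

[H+] = 10^(-4.66) = 2.19 × 10^-5 M
At equilibrium [HA] = 0.014 − 2.19 × 10^-5 = 1.40 × 10^-2 M
Ka = [H+][A-]/[HA] = (2.19 × 10^-5)² / 1.40 × 10^-2 = 3.4 × 10^-8

Ka = 3.4 × 10^-8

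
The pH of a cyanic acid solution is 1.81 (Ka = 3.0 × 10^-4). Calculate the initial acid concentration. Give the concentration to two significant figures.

[H+] = 10^(-1.81) = 1.55 × 10^-2 M = x
Ka = x²/(C₀ − x) ⇒ C₀ = x + x²/Ka
C₀ = 1.55 × 10^-2 + (1.55 × 10^-2)²/(3.0 × 10^-4) = 8.16 × 10^-1 M

C₀ = 8.2 × 10^-1 M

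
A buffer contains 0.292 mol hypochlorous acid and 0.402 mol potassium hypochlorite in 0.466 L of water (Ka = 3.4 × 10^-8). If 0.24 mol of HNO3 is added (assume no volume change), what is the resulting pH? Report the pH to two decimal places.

After neutralization: n(HOCl) = 0.532 mol, n(OCl-) = 0.162 mol.
pKa = −log(3.4 × 10^-8) = 7.469
pH = pKa + log([A⁻]/[HA]) = 7.469 + log(0.162/0.532) = 7.469 -0.516

pH = 6.95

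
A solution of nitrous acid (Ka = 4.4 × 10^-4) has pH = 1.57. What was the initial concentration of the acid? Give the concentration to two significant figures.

C₀ = 1.7 M

[H+] = 10^(-1.57) = 2.69 × 10^-2 M = x
Ka = x²/(C₀ − x) ⇒ C₀ = x + x²/Ka
C₀ = 2.69 × 10^-2 + (2.69 × 10^-2)²/(4.4 × 10^-4) = 1.67 M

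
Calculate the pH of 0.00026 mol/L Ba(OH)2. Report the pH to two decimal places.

Ba(OH)2 is a strong base (each formula unit releases 2 OH-); [OH-] = 0.00052 M.
pOH = -log(0.00052) = 3.28
pH = 14.00 - 3.28 = 10.72

pH = 10.72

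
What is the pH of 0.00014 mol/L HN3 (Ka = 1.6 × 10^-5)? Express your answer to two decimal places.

pH = 4.40

HN3 ⇌ N3- + H+
Ka = [H+]²/(0.00014 − [H+]) = 1.6 × 10^-5
Here C₀/Ka ≈ 8.75, so the small-[H+] approximation fails. Use the quadratic:
[H+] = (−Ka + √(Ka² + 4·Ka·C₀))/2 = 4.00 × 10^-5 M
pH = −log(4.00 × 10^-5) = 4.40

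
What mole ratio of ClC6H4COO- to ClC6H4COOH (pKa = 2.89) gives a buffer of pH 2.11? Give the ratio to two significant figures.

ratio = 0.17

pH = pKa + log(r) ⇒ log(r) = 2.11 − 2.89 = -0.78
r = [ClC6H4COO-]/[ClC6H4COOH] = 10^(-0.78) = 0.166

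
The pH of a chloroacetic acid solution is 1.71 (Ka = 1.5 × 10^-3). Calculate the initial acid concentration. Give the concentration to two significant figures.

C₀ = 2.7 × 10^-1 M

[H+] = 10^(-1.71) = 1.95 × 10^-2 M = x
Ka = x²/(C₀ − x) ⇒ C₀ = x + x²/Ka
C₀ = 1.95 × 10^-2 + (1.95 × 10^-2)²/(1.5 × 10^-3) = 2.73 × 10^-1 M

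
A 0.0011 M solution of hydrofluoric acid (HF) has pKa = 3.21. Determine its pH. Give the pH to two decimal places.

HF ⇌ F- + H+
Ka = 10^(−3.21) = 6.17 × 10^-4
Ka = x²/(0.0011 − x) = 6.17 × 10^-4
The 5% rule fails; solving x² + Ka·x − Ka·C₀ = 0 exactly:
x = [−0.000617 + √(0.000617² + 2.71e-06)]/2 = 5.71 × 10^-4 M
pH = −log(5.71 × 10^-4) = 3.24

pH = 3.24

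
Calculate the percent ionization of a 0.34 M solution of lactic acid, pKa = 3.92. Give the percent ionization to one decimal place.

CH3CH(OH)COOH ⇌ CH3CH(OH)COO- + H+; let x = [H+] at equilibrium.
Ka = 10^(−3.92) = 1.20 × 10^-4
x ≈ √(Ka·C₀) = √(1.20 × 10^-4 × 0.34) = 6.39 × 10^-3 M
% ionization = x/C₀ × 100% = 6.39 × 10^-3/0.34 × 100% = 1.9%

1.9%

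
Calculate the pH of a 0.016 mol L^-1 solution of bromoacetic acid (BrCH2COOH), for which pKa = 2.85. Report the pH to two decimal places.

BrCH2COOH ⇌ BrCH2COO- + H+
Ka = 10^(−2.85) = 1.41 × 10^-3
Let x = [H+] at equilibrium. Ka = x²/(0.016 − x).
x is not negligible relative to C₀; solve x² + 0.00141·x − 2.26e-05 = 0.
x = [−0.00141 + √(0.00141² + 9.02e-05)]/2 = 4.10 × 10^-3 M
pH = −log[H+] = −log(4.10 × 10^-3) = 2.39

pH = 2.39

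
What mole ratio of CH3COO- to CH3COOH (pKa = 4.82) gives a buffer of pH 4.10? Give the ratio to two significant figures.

pH = pKa + log(r) ⇒ log(r) = 4.10 − 4.82 = -0.72
r = [CH3COO-]/[CH3COOH] = 10^(-0.72) = 0.191

ratio = 0.19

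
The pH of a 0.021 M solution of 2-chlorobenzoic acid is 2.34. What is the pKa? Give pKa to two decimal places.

[H+] = 10^(-2.34) = 4.57 × 10^-3 M
At equilibrium [HA] = 0.021 − 4.57 × 10^-3 = 1.64 × 10^-2 M
Ka = [H+][A-]/[HA] = (4.57 × 10^-3)² / 1.64 × 10^-2 = 1.27 × 10^-3
pKa = -log(1.27 × 10^-3) = 2.90

pKa = 2.90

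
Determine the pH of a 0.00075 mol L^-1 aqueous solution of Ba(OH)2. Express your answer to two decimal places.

pH = 11.18

Ba(OH)2 is a strong base (each formula unit releases 2 OH-); [OH-] = 0.0015 M.
pOH = -log(0.0015) = 2.82
pH = 14.00 - 2.82 = 11.18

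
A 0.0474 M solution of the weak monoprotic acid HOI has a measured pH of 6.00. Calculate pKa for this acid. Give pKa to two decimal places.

pKa = 10.68

[H+] = 10^(-6.00) = 1.00 × 10^-6 M
At equilibrium [HA] = 0.0474 − 1.00 × 10^-6 = 4.74 × 10^-2 M
Ka = [H+][A-]/[HA] = (1.00 × 10^-6)² / 4.74 × 10^-2 = 2.11 × 10^-11
pKa = -log(2.11 × 10^-11) = 10.68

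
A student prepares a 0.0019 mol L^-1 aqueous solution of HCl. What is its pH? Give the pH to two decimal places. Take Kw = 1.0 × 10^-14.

HCl is a strong acid and dissociates completely, so [H+] = 0.0019 M.
pH = -log(0.0019) = 2.72

pH = 2.72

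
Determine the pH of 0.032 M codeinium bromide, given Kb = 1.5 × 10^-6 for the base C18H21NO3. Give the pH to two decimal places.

pH = 4.84

C18H22NO3+ is the conjugate acid of the weak base C18H21NO3.
Ka = Kw/Kb = 1.0×10^-14 / 1.5 × 10^-6 = 6.67 × 10^-9
Ka = x²/(0.032 − x) = 6.67 × 10^-9
Assume x ≪ 0.032: x ≈ √(6.67 × 10^-9 × 0.032) = 1.46 × 10^-5 M
(x/C₀ = 0.046% < 5%, so the approximation holds.)
pH = −log[H+] = −log(1.46 × 10^-5) = 4.84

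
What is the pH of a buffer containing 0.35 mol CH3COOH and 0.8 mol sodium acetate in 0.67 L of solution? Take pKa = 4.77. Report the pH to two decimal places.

pH = 5.13

Using pH = pKa + log([base]/[acid]) with [base]/[acid] = 0.8/0.35:
pH = 4.77 + (+0.359) = 5.13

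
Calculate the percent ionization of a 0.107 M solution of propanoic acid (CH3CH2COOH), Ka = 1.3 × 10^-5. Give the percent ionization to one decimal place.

CH3CH2COOH ⇌ CH3CH2COO- + H+; let x = [H+] at equilibrium.
x ≈ √(Ka·C₀) = √(1.3 × 10^-5 × 0.107) = 1.18 × 10^-3 M
% ionization = x/C₀ × 100% = 1.18 × 10^-3/0.107 × 100% = 1.1%

1.1%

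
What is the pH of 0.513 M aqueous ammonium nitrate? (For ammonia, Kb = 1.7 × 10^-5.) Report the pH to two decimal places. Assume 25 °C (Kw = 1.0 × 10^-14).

NH4+ is the conjugate acid of the weak base NH3.
Ka = Kw/Kb = 1.0×10^-14 / 1.7 × 10^-5 = 5.88 × 10^-10
Ka = [H+]²/(0.513 − [H+]) = 5.88 × 10^-10
Neglecting [H+] in the denominator: [H+] = √(5.88 × 10^-10 × 0.513) = 1.74 × 10^-5 M
pH = −log[H+] = −log(1.74 × 10^-5) = 4.76

pH = 4.76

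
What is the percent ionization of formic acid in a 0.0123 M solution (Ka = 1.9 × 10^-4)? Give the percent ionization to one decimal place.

11.7%

HCOOH ⇌ HCOO- + H+; let x = [H+] at equilibrium.
Ka = x²/(C₀ − x); solving the quadratic gives x = 1.44 × 10^-3 M.
% ionization = x/C₀ × 100% = 1.44 × 10^-3/0.0123 × 100% = 11.7%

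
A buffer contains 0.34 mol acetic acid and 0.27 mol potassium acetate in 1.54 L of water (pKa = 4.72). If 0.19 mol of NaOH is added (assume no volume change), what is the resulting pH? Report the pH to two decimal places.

pH = 5.21

After neutralization: n(CH3COOH) = 0.15 mol, n(CH3COO-) = 0.46 mol.
pH = pKa + log(n_CH3COO-/n_CH3COOH) = 4.72 + log(0.46/0.15) = 4.72 + (+0.487)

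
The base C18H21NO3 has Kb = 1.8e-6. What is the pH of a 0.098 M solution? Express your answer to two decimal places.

C18H21NO3 + H2O ⇌ C18H22NO3+ + OH-
Kb = x²/(0.098 − x) = 1.8 × 10^-6
Neglecting x in the denominator: x = √(1.8 × 10^-6 × 0.098) = 4.20 × 10^-4 M
(x/C₀ = 0.43% < 5%, so the approximation holds.)
pOH = 3.38, so pH = 14.00 − pOH = 10.62

pH = 10.62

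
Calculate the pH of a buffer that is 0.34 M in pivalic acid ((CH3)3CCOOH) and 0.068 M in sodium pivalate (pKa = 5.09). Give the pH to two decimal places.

pH = pKa + log([A⁻]/[HA]) = 5.09 + log(0.068/0.34)
pH = 5.09 + (-0.699) = 4.39

pH = 4.39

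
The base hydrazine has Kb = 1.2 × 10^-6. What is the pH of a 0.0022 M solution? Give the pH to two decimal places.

N2H4 + H2O ⇌ N2H5+ + OH-
Kb = [OH-]²/(0.0022 − [OH-]) = 1.2 × 10^-6
Assume [OH-] ≪ 0.0022: [OH-] ≈ √(1.2 × 10^-6 × 0.0022) = 5.14 × 10^-5 M
([OH-]/C₀ = 2.3% < 5%, so the approximation holds.)
pOH = 4.29, so pH = 14.00 − pOH = 9.71

pH = 9.71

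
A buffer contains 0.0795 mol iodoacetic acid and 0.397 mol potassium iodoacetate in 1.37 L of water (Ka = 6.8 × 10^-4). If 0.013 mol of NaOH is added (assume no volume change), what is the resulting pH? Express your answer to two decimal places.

pH = 3.96

After neutralization: n(ICH2COOH) = 0.0665 mol, n(ICH2COO-) = 0.41 mol.
pKa = −log(6.8 × 10^-4) = 3.167
Henderson–Hasselbalch with mole ratio 0.41/0.0665: pH = 3.167 + (+0.790)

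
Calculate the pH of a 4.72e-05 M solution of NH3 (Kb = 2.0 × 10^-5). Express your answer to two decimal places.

NH3 + H2O ⇌ NH4+ + OH-
Kb = [OH-]²/(4.72e-05 − [OH-]) = 2.0 × 10^-5
Here C₀/Kb ≈ 2.36, so the small-[OH-] approximation fails. Use the quadratic:
[OH-] = (−Kb + √(Kb² + 4·Kb·C₀))/2 = 2.23 × 10^-5 M
pOH = 4.65, so pH = 14.00 − pOH = 9.35

pH = 9.35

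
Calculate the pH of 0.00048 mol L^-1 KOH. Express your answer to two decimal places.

KOH is a strong base; [OH-] = 0.00048 M.
pOH = -log(0.00048) = 3.32
pH = 14.00 - 3.32 = 10.68

pH = 10.68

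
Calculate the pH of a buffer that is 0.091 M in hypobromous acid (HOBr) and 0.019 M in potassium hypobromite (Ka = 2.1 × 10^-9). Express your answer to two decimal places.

pH = 8.00

pKa = −log(2.1 × 10^-9) = 8.678
pH = pKa + log([A⁻]/[HA]) = 8.678 + log(0.019/0.091)
pH = 8.678 + (-0.680) = 8.00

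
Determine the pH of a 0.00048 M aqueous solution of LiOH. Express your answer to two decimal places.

LiOH is a strong base; [OH-] = 0.00048 M.
pOH = -log(0.00048) = 3.32
pH = 14.00 - 3.32 = 10.68

pH = 10.68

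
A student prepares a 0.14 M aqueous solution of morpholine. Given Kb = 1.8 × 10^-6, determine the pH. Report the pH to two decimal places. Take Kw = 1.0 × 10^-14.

pH = 10.70

C4H8ONH + H2O ⇌ C4H8ONH2+ + OH-
From the ICE table, Kb = [OH-]²/(0.14 − [OH-]) = 1.8 × 10^-6.
Assume [OH-] ≪ 0.14: [OH-] ≈ √(1.8 × 10^-6 × 0.14) = 5.02 × 10^-4 M
Check: 0.36% ionized — well under 5%, approximation valid.
pOH = −log(5.02 × 10^-4) = 3.30; pH = 14.00 − 3.30 = 10.70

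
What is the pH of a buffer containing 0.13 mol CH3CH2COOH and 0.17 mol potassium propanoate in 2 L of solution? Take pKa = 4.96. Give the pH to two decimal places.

pH = 5.08

Using pH = pKa + log([base]/[acid]) with [base]/[acid] = 0.17/0.13:
pH = 4.96 + (+0.117) = 5.08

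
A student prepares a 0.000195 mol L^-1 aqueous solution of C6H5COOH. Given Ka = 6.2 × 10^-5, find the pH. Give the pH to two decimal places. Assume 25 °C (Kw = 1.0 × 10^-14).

pH = 4.08

C6H5COOH ⇌ C6H5COO- + H+
Ka = x²/(0.000195 − x) = 6.2 × 10^-5
Here C₀/Ka ≈ 3.15, so the small-x approximation fails. Use the quadratic:
x = [−6.2e-05 + √(6.2e-05² + 4.84e-08)]/2 = 8.32 × 10^-5 M
pH = −log[H+] = −log(8.32 × 10^-5) = 4.08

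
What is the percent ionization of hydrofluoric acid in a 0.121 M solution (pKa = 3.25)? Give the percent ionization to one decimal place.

HF ⇌ F- + H+; let x = [H+] at equilibrium.
Ka = 10^(−3.25) = 5.62 × 10^-4
Solve x² + 0.000562x − 6.8e-05 = 0 → x = 7.97 × 10^-3 M
Fraction ionized = 7.97 × 10^-3 / 0.121 = 0.0659 → 6.6%

6.6%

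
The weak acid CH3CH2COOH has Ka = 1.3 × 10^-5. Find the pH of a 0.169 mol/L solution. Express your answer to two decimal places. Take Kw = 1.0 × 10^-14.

pH = 2.83

CH3CH2COOH ⇌ CH3CH2COO- + H+
Ka = [H+]²/(0.169 − [H+]) = 1.3 × 10^-5
Since Ka ≪ C₀, [H+] ≈ √(Ka·C₀) = 1.48 × 10^-3 M.
([H+]/C₀ = 0.88% < 5%, so the approximation holds.)
pH = −log[H+] = −log(1.48 × 10^-3) = 2.83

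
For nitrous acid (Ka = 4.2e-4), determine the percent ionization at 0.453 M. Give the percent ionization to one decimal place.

3.0%

HNO2 ⇌ NO2- + H+; let x = [H+] at equilibrium.
x ≈ √(Ka·C₀) = √(4.2 × 10^-4 × 0.453) = 1.38 × 10^-2 M
Fraction ionized = 1.38 × 10^-2 / 0.453 = 0.0305 → 3.0%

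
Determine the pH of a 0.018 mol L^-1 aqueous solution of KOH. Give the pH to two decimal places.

pH = 12.26

KOH is a strong base; [OH-] = 0.018 M.
pOH = -log(0.018) = 1.74
pH = 14.00 - 1.74 = 12.26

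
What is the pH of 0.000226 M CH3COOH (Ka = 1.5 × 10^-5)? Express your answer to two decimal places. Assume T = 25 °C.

CH3COOH ⇌ CH3COO- + H+
Ka = x²/(0.000226 − x) = 1.5 × 10^-5
The 5% rule fails; solving x² + Ka·x − Ka·C₀ = 0 exactly:
x = [−1.5e-05 + √(1.5e-05² + 1.36e-08)]/2 = 5.12 × 10^-5 M
pH = −log[H+] = −log(5.12 × 10^-5) = 4.29

pH = 4.29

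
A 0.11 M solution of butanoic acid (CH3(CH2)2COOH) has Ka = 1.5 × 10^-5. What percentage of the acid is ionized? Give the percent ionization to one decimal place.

1.2%

CH3(CH2)2COOH ⇌ CH3(CH2)2COO- + H+; let x = [H+] at equilibrium.
x ≈ √(Ka·C₀) = √(1.5 × 10^-5 × 0.11) = 1.28 × 10^-3 M
Fraction ionized = 1.28 × 10^-3 / 0.11 = 0.0116 → 1.2%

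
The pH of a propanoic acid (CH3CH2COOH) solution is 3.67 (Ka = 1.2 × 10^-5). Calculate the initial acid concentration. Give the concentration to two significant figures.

[H+] = 10^(-3.67) = 2.14 × 10^-4 M = x
Ka = x²/(C₀ − x) ⇒ C₀ = x + x²/Ka
C₀ = 2.14 × 10^-4 + (2.14 × 10^-4)²/(1.2 × 10^-5) = 4.03 × 10^-3 M

C₀ = 4.0 × 10^-3 M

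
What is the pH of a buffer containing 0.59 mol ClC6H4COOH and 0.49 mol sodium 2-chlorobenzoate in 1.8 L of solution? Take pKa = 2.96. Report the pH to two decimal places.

pH = 2.88

Henderson–Hasselbalch: pH = pKa + log([ClC6H4COO-]/[ClC6H4COOH]) = 2.96 + log(0.49/0.59)
pH = 2.96 + (-0.081) = 2.88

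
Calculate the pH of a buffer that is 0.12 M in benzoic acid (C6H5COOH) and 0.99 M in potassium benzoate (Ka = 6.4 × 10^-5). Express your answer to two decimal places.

pKa = −log(6.4 × 10^-5) = 4.194
pH = pKa + log([A⁻]/[HA]) = 4.194 + log(0.99/0.12)
pH = 4.194 + (+0.916) = 5.11

pH = 5.11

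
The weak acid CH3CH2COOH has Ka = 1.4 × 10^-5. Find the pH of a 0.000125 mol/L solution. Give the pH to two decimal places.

pH = 4.45

CH3CH2COOH ⇌ CH3CH2COO- + H+
Let x = [H+] at equilibrium. Ka = x²/(0.000125 − x).
x is not negligible relative to C₀; solve x² + 1.4e-05·x − 1.75e-09 = 0.
x = (−Ka + √(Ka² + 4·Ka·C₀))/2 = 3.54 × 10^-5 M
pH = −log(3.54 × 10^-5) = 4.45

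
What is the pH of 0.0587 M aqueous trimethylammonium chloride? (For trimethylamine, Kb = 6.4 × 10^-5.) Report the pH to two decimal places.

pH = 5.52

(CH3)3NH+ is the conjugate acid of the weak base (CH3)3N.
Ka = Kw/Kb = 1.0×10^-14 / 6.4 × 10^-5 = 1.56 × 10^-10
Ka = x²/(0.0587 − x) = 1.56 × 10^-10
Assume x ≪ 0.0587: x ≈ √(1.56 × 10^-10 × 0.0587) = 3.03 × 10^-6 M
Check: 0.0052% ionized — well under 5%, approximation valid.
pH = −log(3.03 × 10^-6) = 5.52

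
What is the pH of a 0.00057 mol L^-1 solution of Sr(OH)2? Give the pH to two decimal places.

pH = 11.06

Sr(OH)2 is a strong base (each formula unit releases 2 OH-); [OH-] = 0.00114 M.
pOH = -log(0.00114) = 2.94
pH = 14.00 - 2.94 = 11.06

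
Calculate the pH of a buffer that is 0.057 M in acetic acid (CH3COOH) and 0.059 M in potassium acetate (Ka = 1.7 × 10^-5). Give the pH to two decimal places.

pKa = −log(1.7 × 10^-5) = 4.770
Using pH = pKa + log([base]/[acid]) with [base]/[acid] = 0.059/0.057:
pH = 4.770 + (+0.015) = 4.78

pH = 4.78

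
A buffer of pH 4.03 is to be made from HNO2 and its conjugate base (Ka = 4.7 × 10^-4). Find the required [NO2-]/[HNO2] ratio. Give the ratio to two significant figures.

ratio = 5.0

pKa = -log(4.7 × 10^-4) = 3.328
pH = pKa + log(r) ⇒ log(r) = 4.03 − 3.328 = +0.702
r = [NO2-]/[HNO2] = 10^(+0.702) = 5.04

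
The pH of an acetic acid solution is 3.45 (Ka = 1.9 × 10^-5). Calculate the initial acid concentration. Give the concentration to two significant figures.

C₀ = 7.0 × 10^-3 M

[H+] = 10^(-3.45) = 3.55 × 10^-4 M = x
Ka = x²/(C₀ − x) ⇒ C₀ = x + x²/Ka
C₀ = 3.55 × 10^-4 + (3.55 × 10^-4)²/(1.9 × 10^-5) = 6.99 × 10^-3 M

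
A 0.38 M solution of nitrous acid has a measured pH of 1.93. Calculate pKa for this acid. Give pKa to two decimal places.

[H+] = 10^(-1.93) = 1.17 × 10^-2 M
At equilibrium [HA] = 0.38 − 1.17 × 10^-2 = 3.68 × 10^-1 M
Ka = [H+][A-]/[HA] = (1.17 × 10^-2)² / 3.68 × 10^-1 = 3.72 × 10^-4
pKa = -log(3.72 × 10^-4) = 3.43

pKa = 3.43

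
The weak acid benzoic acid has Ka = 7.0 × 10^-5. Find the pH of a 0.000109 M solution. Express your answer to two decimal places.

pH = 4.23

C6H5COOH ⇌ C6H5COO- + H+
Ka = [H+]²/(0.000109 − [H+]) = 7.0 × 10^-5
Here C₀/Ka ≈ 1.56, so the small-[H+] approximation fails. Use the quadratic:
[H+] = [−7e-05 + √(7e-05² + 3.05e-08)]/2 = 5.91 × 10^-5 M
pH = −log(5.91 × 10^-5) = 4.23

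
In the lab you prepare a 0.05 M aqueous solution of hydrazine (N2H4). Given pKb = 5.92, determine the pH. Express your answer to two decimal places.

pH = 10.39

N2H4 + H2O ⇌ N2H5+ + OH-
Kb = 10^(−5.92) = 1.20 × 10^-6
Let x = [OH-] at equilibrium. Kb = x²/(0.05 − x).
Since Kb ≪ C₀, x ≈ √(Kb·C₀) = 2.45 × 10^-4 M.
(x/C₀ = 0.49% < 5%, so the approximation holds.)
pOH = −log(2.45 × 10^-4) = 3.61; pH = 14.00 − 3.61 = 10.39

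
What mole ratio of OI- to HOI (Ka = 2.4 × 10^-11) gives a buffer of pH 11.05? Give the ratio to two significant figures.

pKa = -log(2.4 × 10^-11) = 10.620
pH = pKa + log(r) ⇒ log(r) = 11.05 − 10.620 = +0.430
r = [OI-]/[HOI] = 10^(+0.430) = 2.69

ratio = 2.7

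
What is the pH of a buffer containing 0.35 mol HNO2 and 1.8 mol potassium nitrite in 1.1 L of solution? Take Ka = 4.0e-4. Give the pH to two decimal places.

pKa = −log(4.0 × 10^-4) = 3.398
pH = pKa + log([A⁻]/[HA]) = 3.398 + log(1.8/0.35)
pH = 3.398 + (+0.711) = 4.11

pH = 4.11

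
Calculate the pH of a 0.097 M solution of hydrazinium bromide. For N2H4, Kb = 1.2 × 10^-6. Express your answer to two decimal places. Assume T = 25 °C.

N2H5+ is the conjugate acid of the weak base N2H4.
Ka = Kw/Kb = 1.0×10^-14 / 1.2 × 10^-6 = 8.33 × 10^-9
Ka = [H+]²/(0.097 − [H+]) = 8.33 × 10^-9
Since Ka ≪ C₀, [H+] ≈ √(Ka·C₀) = 2.84 × 10^-5 M.
([H+]/C₀ = 0.029% < 5%, so the approximation holds.)
pH = −log(2.84 × 10^-5) = 4.55

pH = 4.55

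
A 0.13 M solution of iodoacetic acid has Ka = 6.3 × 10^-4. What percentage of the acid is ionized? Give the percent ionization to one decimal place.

6.7%

ICH2COOH ⇌ ICH2COO- + H+; let x = [H+] at equilibrium.
Solve x² + 0.00063x − 8.19e-05 = 0 → x = 8.74 × 10^-3 M
Fraction ionized = 8.74 × 10^-3 / 0.13 = 0.0672 → 6.7%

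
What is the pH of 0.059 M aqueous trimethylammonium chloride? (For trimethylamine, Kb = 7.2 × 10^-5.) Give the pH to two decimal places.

pH = 5.54

(CH3)3NH+ is the conjugate acid of the weak base (CH3)3N.
Ka = Kw/Kb = 1.0×10^-14 / 7.2 × 10^-5 = 1.39 × 10^-10
From the ICE table, Ka = x²/(0.059 − x) = 1.39 × 10^-10.
Since Ka ≪ C₀, x ≈ √(Ka·C₀) = 2.86 × 10^-6 M.
Check: 0.0049% ionized — well under 5%, approximation valid.
pH = −log(2.86 × 10^-6) = 5.54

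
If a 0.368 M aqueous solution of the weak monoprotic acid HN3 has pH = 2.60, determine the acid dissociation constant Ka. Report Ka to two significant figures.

Ka = 1.7 × 10^-5

[H+] = 10^(-2.60) = 2.51 × 10^-3 M
At equilibrium [HA] = 0.368 − 2.51 × 10^-3 = 3.65 × 10^-1 M
Ka = [H+][A-]/[HA] = (2.51 × 10^-3)² / 3.65 × 10^-1 = 1.7 × 10^-5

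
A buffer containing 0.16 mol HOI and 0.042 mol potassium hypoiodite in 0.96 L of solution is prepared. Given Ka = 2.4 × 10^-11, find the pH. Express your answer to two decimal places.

pH = 10.04

pKa = −log(2.4 × 10^-11) = 10.620
Henderson–Hasselbalch: pH = pKa + log([OI-]/[HOI]) = 10.620 + log(0.042/0.16)
pH = 10.620 + (-0.581) = 10.04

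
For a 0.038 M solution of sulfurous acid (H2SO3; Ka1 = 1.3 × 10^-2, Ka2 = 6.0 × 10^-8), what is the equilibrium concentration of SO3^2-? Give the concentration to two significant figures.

6.0 × 10^-8 M

First ionization gives [H+] ≈ [HSO3-] = 1.67 × 10^-2 M.
Second step: Ka2 = [H+][SO3^2-]/[HSO3-] ≈ [SO3^2-] (since [H+] ≈ [HSO3-]).
So [SO3^2-] ≈ Ka2.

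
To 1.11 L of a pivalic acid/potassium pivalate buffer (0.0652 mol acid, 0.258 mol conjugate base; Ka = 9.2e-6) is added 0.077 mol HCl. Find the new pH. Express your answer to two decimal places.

pH = 5.14

Added H+ converts (CH3)3CCOO- to (CH3)3CCOOH: (CH3)3CCOOH → 0.142 mol, (CH3)3CCOO- → 0.181 mol.
pKa = −log(9.2 × 10^-6) = 5.036
Henderson–Hasselbalch with mole ratio 0.181/0.142: pH = 5.036 + (+0.105)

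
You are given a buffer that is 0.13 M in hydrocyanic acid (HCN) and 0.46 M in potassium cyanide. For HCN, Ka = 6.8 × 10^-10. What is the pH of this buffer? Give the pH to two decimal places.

pH = 9.72

pKa = −log(6.8 × 10^-10) = 9.167
Henderson–Hasselbalch: pH = pKa + log([CN-]/[HCN]) = 9.167 + log(0.46/0.13)
pH = 9.167 + (+0.549) = 9.72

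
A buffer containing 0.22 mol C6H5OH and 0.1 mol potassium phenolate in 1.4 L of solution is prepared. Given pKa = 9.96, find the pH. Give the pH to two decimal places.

Using pH = pKa + log([base]/[acid]) with [base]/[acid] = 0.1/0.22:
pH = 9.96 + (-0.342) = 9.62

pH = 9.62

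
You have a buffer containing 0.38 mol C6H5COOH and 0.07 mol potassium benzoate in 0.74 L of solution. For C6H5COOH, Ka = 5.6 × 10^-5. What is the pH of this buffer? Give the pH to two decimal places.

pKa = −log(5.6 × 10^-5) = 4.252
pH = pKa + log([A⁻]/[HA]) = 4.252 + log(0.07/0.38)
pH = 4.252 + (-0.735) = 3.52

pH = 3.52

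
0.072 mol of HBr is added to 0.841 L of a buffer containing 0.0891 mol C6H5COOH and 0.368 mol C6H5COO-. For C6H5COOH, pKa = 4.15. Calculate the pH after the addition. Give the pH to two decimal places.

Added H+ converts C6H5COO- to C6H5COOH: C6H5COOH → 0.161 mol, C6H5COO- → 0.296 mol.
Henderson–Hasselbalch with mole ratio 0.296/0.161: pH = 4.15 + (+0.264)

pH = 4.41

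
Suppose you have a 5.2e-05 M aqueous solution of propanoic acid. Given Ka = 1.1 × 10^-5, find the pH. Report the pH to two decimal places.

pH = 4.72

CH3CH2COOH ⇌ CH3CH2COO- + H+
Ka = x²/(5.2e-05 − x) = 1.1 × 10^-5
The 5% rule fails; solving x² + Ka·x − Ka·C₀ = 0 exactly:
x = (−Ka + √(Ka² + 4·Ka·C₀))/2 = 1.90 × 10^-5 M
pH = −log(1.90 × 10^-5) = 4.72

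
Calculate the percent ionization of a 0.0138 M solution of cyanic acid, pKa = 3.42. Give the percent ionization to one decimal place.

HOCN ⇌ OCN- + H+; let x = [H+] at equilibrium.
Ka = 10^(−3.42) = 3.80 × 10^-4
Solve x² + 0.00038x − 5.24e-06 = 0 → x = 2.11 × 10^-3 M
Fraction ionized = 2.11 × 10^-3 / 0.0138 = 0.1529 → 15.3%

15.3%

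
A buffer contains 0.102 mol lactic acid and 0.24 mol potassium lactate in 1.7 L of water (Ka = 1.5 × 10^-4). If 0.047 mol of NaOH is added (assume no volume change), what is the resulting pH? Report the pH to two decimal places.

pH = 4.54

OH- converts CH3CH(OH)COOH to CH3CH(OH)COO-: CH3CH(OH)COOH → 0.055 mol, CH3CH(OH)COO- → 0.287 mol.
pKa = −log(1.5 × 10^-4) = 3.824
pH = pKa + log(n_CH3CH(OH)COO-/n_CH3CH(OH)COOH) = 3.824 + log(0.287/0.055) = 3.824 + (+0.718)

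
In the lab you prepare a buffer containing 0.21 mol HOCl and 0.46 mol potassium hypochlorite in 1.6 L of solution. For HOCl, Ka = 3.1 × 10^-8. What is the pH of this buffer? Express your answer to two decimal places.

pH = 7.85

pKa = −log(3.1 × 10^-8) = 7.509
Henderson–Hasselbalch: pH = pKa + log([OCl-]/[HOCl]) = 7.509 + log(0.46/0.21)
pH = 7.509 + (+0.341) = 7.85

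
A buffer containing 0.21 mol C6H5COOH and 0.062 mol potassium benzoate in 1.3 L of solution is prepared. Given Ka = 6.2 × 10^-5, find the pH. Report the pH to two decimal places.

pH = 3.68

pKa = −log(6.2 × 10^-5) = 4.208
Using pH = pKa + log([base]/[acid]) with [base]/[acid] = 0.062/0.21:
pH = 4.208 + (-0.530) = 3.68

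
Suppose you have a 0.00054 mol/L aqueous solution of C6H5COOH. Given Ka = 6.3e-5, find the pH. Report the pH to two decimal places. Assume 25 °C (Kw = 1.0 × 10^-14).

C6H5COOH ⇌ C6H5COO- + H+
Ka = x²/(0.00054 − x) = 6.3 × 10^-5
x is not negligible relative to C₀; solve x² + 6.3e-05·x − 3.4e-08 = 0.
x = [−6.3e-05 + √(6.3e-05² + 1.36e-07)]/2 = 1.56 × 10^-4 M
pH = −log[H+] = −log(1.56 × 10^-4) = 3.81

pH = 3.81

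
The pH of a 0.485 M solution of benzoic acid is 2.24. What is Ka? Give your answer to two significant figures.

[H+] = 10^(-2.24) = 5.75 × 10^-3 M
At equilibrium [HA] = 0.485 − 5.75 × 10^-3 = 4.79 × 10^-1 M
Ka = [H+][A-]/[HA] = (5.75 × 10^-3)² / 4.79 × 10^-1 = 6.9 × 10^-5

Ka = 6.9 × 10^-5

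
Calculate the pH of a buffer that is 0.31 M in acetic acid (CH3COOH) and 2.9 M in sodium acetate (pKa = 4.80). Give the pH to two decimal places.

pH = 5.77

Henderson–Hasselbalch: pH = pKa + log([CH3COO-]/[CH3COOH]) = 4.80 + log(2.9/0.31)
pH = 4.80 + (+0.971) = 5.77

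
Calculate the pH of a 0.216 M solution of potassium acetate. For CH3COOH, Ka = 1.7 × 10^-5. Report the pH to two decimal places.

CH3COO- is the conjugate base of the weak acid CH3COOH.
Kb = Kw/Ka = 1.0×10^-14 / 1.7 × 10^-5 = 5.88 × 10^-10
From the ICE table, Kb = x²/(0.216 − x) = 5.88 × 10^-10.
Neglecting x in the denominator: x = √(5.88 × 10^-10 × 0.216) = 1.13 × 10^-5 M
(x/C₀ = 0.0052% < 5%, so the approximation holds.)
pOH = 4.95, so pH = 14.00 − pOH = 9.05

pH = 9.05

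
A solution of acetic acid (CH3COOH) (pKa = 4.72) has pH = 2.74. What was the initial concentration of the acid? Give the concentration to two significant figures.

C₀ = 1.8 × 10^-1 M

[H+] = 10^(-2.74) = 1.82 × 10^-3 M = x
Ka = 10^(−4.72) = 1.91 × 10^-5
Ka = x²/(C₀ − x) ⇒ C₀ = x + x²/Ka
C₀ = 1.82 × 10^-3 + (1.82 × 10^-3)²/(1.91 × 10^-5) = 1.75 × 10^-1 M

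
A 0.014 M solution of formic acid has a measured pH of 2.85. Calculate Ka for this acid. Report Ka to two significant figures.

Ka = 1.6 × 10^-4

[H+] = 10^(-2.85) = 1.41 × 10^-3 M
At equilibrium [HA] = 0.014 − 1.41 × 10^-3 = 1.26 × 10^-2 M
Ka = [H+][A-]/[HA] = (1.41 × 10^-3)² / 1.26 × 10^-2 = 1.6 × 10^-4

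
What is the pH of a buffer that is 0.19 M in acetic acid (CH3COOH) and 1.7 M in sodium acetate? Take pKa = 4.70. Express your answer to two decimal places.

pH = 5.65

Henderson–Hasselbalch: pH = pKa + log([CH3COO-]/[CH3COOH]) = 4.70 + log(1.7/0.19)
pH = 4.70 + (+0.952) = 5.65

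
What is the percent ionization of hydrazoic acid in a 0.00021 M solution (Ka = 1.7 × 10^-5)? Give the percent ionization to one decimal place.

24.7%

HN3 ⇌ N3- + H+; let x = [H+] at equilibrium.
Ka = x²/(C₀ − x); solving the quadratic gives x = 5.19 × 10^-5 M.
Fraction ionized = 5.19 × 10^-5 / 0.00021 = 0.2471 → 24.7%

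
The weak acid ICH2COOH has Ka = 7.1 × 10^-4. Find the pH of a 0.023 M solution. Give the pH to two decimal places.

ICH2COOH ⇌ ICH2COO- + H+
From the ICE table, Ka = [H+]²/(0.023 − [H+]) = 7.1 × 10^-4.
The 5% rule fails; solving [H+]² + Ka·[H+] − Ka·C₀ = 0 exactly:
[H+] = [−0.00071 + √(0.00071² + 6.53e-05)]/2 = 3.70 × 10^-3 M
pH = −log(3.70 × 10^-3) = 2.43

pH = 2.43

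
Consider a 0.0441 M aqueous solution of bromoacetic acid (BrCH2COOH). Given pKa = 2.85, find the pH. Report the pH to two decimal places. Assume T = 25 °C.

BrCH2COOH ⇌ BrCH2COO- + H+
Ka = 10^(−2.85) = 1.41 × 10^-3
Let x = [H+] at equilibrium. Ka = x²/(0.0441 − x).
x is not negligible relative to C₀; solve x² + 0.00141·x − 6.22e-05 = 0.
x = (−Ka + √(Ka² + 4·Ka·C₀))/2 = 7.21 × 10^-3 M
pH = −log(7.21 × 10^-3) = 2.14

pH = 2.14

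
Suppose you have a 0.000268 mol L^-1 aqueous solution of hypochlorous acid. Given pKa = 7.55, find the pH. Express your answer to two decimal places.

HOCl ⇌ OCl- + H+
Ka = 10^(−7.55) = 2.82 × 10^-8
From the ICE table, Ka = [H+]²/(0.000268 − [H+]) = 2.82 × 10^-8.
Neglecting [H+] in the denominator: [H+] = √(2.82 × 10^-8 × 0.000268) = 2.75 × 10^-6 M
pH = −log[H+] = −log(2.75 × 10^-6) = 5.56

pH = 5.56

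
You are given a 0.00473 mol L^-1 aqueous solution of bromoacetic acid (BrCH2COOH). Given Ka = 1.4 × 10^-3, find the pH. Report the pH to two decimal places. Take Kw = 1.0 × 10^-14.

pH = 2.71

BrCH2COOH ⇌ BrCH2COO- + H+
Ka = x²/(0.00473 − x) = 1.4 × 10^-3
Here C₀/Ka ≈ 3.38, so the small-x approximation fails. Use the quadratic:
x = [−0.0014 + √(0.0014² + 2.65e-05)]/2 = 1.97 × 10^-3 M
pH = −log[H+] = −log(1.97 × 10^-3) = 2.71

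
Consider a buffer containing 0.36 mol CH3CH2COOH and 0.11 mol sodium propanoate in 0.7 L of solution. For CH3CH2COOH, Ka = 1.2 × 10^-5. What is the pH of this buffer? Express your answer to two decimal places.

pKa = −log(1.2 × 10^-5) = 4.921
Henderson–Hasselbalch: pH = pKa + log([CH3CH2COO-]/[CH3CH2COOH]) = 4.921 + log(0.11/0.36)
pH = 4.921 + (-0.515) = 4.41

pH = 4.41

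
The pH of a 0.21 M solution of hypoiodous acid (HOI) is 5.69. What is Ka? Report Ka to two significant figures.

[H+] = 10^(-5.69) = 2.04 × 10^-6 M
At equilibrium [HA] = 0.21 − 2.04 × 10^-6 = 2.10 × 10^-1 M
Ka = [H+][A-]/[HA] = (2.04 × 10^-6)² / 2.10 × 10^-1 = 2.0 × 10^-11

Ka = 2.0 × 10^-11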